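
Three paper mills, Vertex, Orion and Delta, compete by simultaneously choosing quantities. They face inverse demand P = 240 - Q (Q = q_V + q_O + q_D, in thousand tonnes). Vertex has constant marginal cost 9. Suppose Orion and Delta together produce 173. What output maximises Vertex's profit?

29

With rivals' combined output fixed at 173, Vertex's profit is π_V = (240 - 173 - q_V)q_V - (9q_V) = (67 - q_V)q_V - (9q_V).
∂π_V/∂q_V = 58 - 2q_V = 0, so q_V = 29.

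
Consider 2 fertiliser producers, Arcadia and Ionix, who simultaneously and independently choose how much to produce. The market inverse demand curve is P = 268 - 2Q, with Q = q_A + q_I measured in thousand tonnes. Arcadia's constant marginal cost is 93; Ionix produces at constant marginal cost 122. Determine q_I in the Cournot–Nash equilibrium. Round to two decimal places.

Arcadia's profit: π_A = (268 - 2Q)q_A - (93q_A). Setting ∂π_A/∂q_A = 0: 175 - 4q_A - 2(q_I) = 0.
Ionix's profit: π_I = (268 - 2Q)q_I - (122q_I). Setting ∂π_I/∂q_I = 0: 146 - 4q_I - 2(q_A) = 0.
So q_A = (175 - 2q_I)/4 and q_I = (146 - 2q_A)/4.
Substituting one into the other gives q_A = 34 and q_I = 39/2.

19.50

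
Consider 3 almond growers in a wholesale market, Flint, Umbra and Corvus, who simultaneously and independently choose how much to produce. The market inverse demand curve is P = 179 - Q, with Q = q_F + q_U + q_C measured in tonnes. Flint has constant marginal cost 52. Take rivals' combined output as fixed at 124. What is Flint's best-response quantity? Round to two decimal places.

With rivals' combined output fixed at 124, Flint's profit is π_F = (179 - 124 - q_F)q_F - (52q_F) = (55 - q_F)q_F - (52q_F).
∂π_F/∂q_F = 3 - 2q_F = 0, so q_F = 3/2.

1.50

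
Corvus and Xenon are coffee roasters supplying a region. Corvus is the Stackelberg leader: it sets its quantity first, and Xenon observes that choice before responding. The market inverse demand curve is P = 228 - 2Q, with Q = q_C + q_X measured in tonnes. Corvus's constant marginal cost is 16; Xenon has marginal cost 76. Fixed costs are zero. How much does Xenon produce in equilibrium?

4

Solve by backward induction. Given q_C, the follower Xenon maximises π_X = (228 - 2q_C - 2q_X)q_X - 76q_X.
Follower FOC: 152 - 2q_C - 4q_X = 0, so q_X(q_C) = (152 - 2q_C)/4.
The leader anticipates this reaction. Substituting into P = 228 - 2Q gives P = 152 - q_C, so π_C = (152 - q_C)q_C - 16q_C.
Leader FOC: 136 - 2q_C = 0, so q_C = 68.
Then q_X = (152 - 2·68)/4 = 4.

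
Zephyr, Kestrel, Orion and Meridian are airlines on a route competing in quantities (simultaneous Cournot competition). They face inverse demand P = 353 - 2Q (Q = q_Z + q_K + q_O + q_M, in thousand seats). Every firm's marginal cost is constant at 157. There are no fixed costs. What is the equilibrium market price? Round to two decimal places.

Each firm earns π_i = (353 - 2Q)q_i - 157q_i.
First-order condition (treating rivals' output as given): 196 - 4q_i - 2·Σ_{j≠i} q_j = 0.
By symmetry each firm produces the same amount; substituting Σ_{j≠i} q_j = 3q_i yields q_i = 196/10 = 98/5.
Total output Q = 392/5, so price P = 353 - 2·(392/5) = 981/5.

196.20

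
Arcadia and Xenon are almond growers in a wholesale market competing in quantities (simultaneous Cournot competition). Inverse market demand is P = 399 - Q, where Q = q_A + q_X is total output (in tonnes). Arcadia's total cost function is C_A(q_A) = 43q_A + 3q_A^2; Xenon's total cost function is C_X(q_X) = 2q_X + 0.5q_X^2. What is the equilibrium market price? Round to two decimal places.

Arcadia's profit: π_A = (399 - Q)q_A - (43q_A + 3q_A²). Setting ∂π_A/∂q_A = 0: 356 - 8q_A - (q_X) = 0.
Xenon's profit: π_X = (399 - Q)q_X - (2q_X + (1/2)q_X²). Setting ∂π_X/∂q_X = 0: 397 - 3q_X - (q_A) = 0.
Best responses: q_A = (356 - q_X)/8, q_X = (397 - q_A)/3.
Substituting one into the other gives q_A = 671/23 and q_X = 122.6087.
Total output Q = 151.7826, so price P = 399 - 151.7826 = 247.2174.

247.22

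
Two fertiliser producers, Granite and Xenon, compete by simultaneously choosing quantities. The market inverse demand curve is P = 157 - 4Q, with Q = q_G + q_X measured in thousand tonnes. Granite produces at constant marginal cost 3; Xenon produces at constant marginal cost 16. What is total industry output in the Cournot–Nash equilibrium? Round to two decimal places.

Granite's profit: π_G = (157 - 4Q)q_G - (3q_G). Setting ∂π_G/∂q_G = 0: 154 - 8q_G - 4(q_X) = 0.
Xenon's first-order condition: 141 - 8q_X - 4(q_G) = 0.
So q_G = (154 - 4q_X)/8 and q_X = (141 - 4q_G)/8.
Substituting one into the other gives q_G = 167/12 and q_X = 32/3.
Total output Q = 167/12 + 32/3 = 295/12.

24.58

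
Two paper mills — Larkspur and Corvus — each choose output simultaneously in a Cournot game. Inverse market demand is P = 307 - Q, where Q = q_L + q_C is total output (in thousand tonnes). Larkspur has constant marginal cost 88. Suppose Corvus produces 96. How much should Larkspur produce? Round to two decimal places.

61.50

With the rival's output fixed at 96, Larkspur's profit is π_L = (307 - 96 - q_L)q_L - (88q_L) = (211 - q_L)q_L - (88q_L).
∂π_L/∂q_L = 123 - 2q_L = 0, so q_L = 123/2.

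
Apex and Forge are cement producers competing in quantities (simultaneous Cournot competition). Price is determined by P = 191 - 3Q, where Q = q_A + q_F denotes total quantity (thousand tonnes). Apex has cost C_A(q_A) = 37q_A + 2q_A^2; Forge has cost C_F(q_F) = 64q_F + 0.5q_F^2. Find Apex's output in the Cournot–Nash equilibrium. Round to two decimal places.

Apex's profit: π_A = (191 - 3Q)q_A - (37q_A + 2q_A²). Setting ∂π_A/∂q_A = 0: 154 - 10q_A - 3(q_F) = 0.
Forge's first-order condition: 127 - 7q_F - 3(q_A) = 0.
Rearranging gives the reaction functions q_A = (154 - 3q_F)/10 and q_F = (127 - 3q_A)/7.
Solving the pair: q_A = 697/61, q_F = 808/61.

11.43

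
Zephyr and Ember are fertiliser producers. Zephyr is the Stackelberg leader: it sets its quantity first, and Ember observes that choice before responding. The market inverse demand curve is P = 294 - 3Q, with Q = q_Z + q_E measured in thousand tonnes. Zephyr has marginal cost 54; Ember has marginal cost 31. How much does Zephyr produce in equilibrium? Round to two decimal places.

36.17

The follower Ember best-responds to any q_Z: π_E = (294 - 3Q)q_E - 31q_E.
∂π_E/∂q_E = 263 - 3q_Z - 6q_E = 0 gives the reaction function q_E = (263 - 3q_Z)/6.
Zephyr substitutes q_E(q_Z) into its own profit: π_Z = q_Z(294 - 3q_Z - (263 - 3q_Z)/2) - 54q_Z = (325/2 - (3/2)q_Z)q_Z - 54q_Z.
The leader's first-order condition 217/2 - 3q_Z = 0 yields q_Z = 217/6.
Then q_E = (263 - 3·(217/6))/6 = 103/4.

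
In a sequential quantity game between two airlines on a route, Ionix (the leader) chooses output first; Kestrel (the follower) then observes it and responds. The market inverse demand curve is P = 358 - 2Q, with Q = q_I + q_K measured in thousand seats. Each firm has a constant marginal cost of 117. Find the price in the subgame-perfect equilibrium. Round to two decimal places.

177.25

Solve by backward induction. Given q_I, the follower Kestrel maximises π_K = (358 - 2q_I - 2q_K)q_K - 117q_K.
∂π_K/∂q_K = 241 - 2q_I - 4q_K = 0 gives the reaction function q_K = (241 - 2q_I)/4.
The leader anticipates this reaction. Substituting into P = 358 - 2Q gives P = 475/2 - q_I, so π_I = (475/2 - q_I)q_I - 117q_I.
The leader's first-order condition 241/2 - 2q_I = 0 yields q_I = 241/4.
Then q_K = (241 - 2·(241/4))/4 = 241/8.
Total output Q = 723/8, so price P = 358 - 2·(723/8) = 709/4.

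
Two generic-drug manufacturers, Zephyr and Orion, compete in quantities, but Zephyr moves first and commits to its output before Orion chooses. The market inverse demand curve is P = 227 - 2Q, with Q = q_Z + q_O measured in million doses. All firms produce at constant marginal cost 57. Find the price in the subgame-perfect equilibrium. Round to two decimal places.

99.50

Solve by backward induction. Given q_Z, the follower Orion maximises π_O = (227 - 2q_Z - 2q_O)q_O - 57q_O.
∂π_O/∂q_O = 170 - 2q_Z - 4q_O = 0 gives the reaction function q_O = (170 - 2q_Z)/4.
Zephyr substitutes q_O(q_Z) into its own profit: π_Z = q_Z(227 - 2q_Z - (170 - 2q_Z)/2) - 57q_Z = (142 - q_Z)q_Z - 57q_Z.
Maximising: ∂π_Z/∂q_Z = 85 - 2q_Z = 0, giving q_Z = 85/2.
Then q_O = (170 - 2·(85/2))/4 = 85/4.
Total output Q = 255/4, so price P = 227 - 2·(255/4) = 199/2.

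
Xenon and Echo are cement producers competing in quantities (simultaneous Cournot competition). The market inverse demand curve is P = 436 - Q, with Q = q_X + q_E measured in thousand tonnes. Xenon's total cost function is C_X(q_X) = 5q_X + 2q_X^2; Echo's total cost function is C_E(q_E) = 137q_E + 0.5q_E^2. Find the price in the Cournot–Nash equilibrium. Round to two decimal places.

Xenon's profit: π_X = (436 - Q)q_X - (5q_X + 2q_X²). Setting ∂π_X/∂q_X = 0: 431 - 6q_X - (q_E) = 0.
Echo's first-order condition: 299 - 3q_E - (q_X) = 0.
Best responses: q_X = (431 - q_E)/6, q_E = (299 - q_X)/3.
Solving the pair: q_X = 994/17, q_E = 1363/17.
Total output Q = 138.6471, so price P = 436 - 138.6471 = 297.3529.

297.35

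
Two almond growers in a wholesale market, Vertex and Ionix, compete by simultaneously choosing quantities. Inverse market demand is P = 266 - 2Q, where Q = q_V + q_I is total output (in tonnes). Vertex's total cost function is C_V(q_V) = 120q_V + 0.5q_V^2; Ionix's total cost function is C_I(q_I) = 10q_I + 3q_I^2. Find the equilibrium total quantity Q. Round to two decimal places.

42.09

Vertex's profit: π_V = (266 - 2Q)q_V - (120q_V + (1/2)q_V²). Setting ∂π_V/∂q_V = 0: 146 - 5q_V - 2(q_I) = 0.
Ionix's profit: π_I = (266 - 2Q)q_I - (10q_I + 3q_I²). Setting ∂π_I/∂q_I = 0: 256 - 10q_I - 2(q_V) = 0.
So q_V = (146 - 2q_I)/5 and q_I = (256 - 2q_V)/10.
Solving the pair: q_V = 474/23, q_I = 494/23.
Total output Q = 474/23 + 494/23 = 968/23.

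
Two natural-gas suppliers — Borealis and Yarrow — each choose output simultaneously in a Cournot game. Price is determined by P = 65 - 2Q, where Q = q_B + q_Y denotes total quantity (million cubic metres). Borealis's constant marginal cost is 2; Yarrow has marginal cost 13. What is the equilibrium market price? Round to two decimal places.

Borealis's profit: π_B = (65 - 2Q)q_B - (2q_B). Setting ∂π_B/∂q_B = 0: 63 - 4q_B - 2(q_Y) = 0.
Yarrow's first-order condition: 52 - 4q_Y - 2(q_B) = 0.
Rearranging gives the reaction functions q_B = (63 - 2q_Y)/4 and q_Y = (52 - 2q_B)/4.
Solving the pair: q_B = 37/3, q_Y = 41/6.
Total output Q = 115/6, so price P = 65 - 2·(115/6) = 80/3.

26.67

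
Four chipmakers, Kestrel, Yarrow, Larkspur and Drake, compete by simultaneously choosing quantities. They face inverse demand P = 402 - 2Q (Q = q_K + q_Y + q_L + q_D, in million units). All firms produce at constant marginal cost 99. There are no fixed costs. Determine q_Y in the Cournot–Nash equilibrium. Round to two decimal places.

A representative firm's profit is π_i = q_i(402 - 2Q) - 99q_i.
First-order condition (treating rivals' output as given): 303 - 4q_i - 2·Σ_{j≠i} q_j = 0.
With identical firms every q_j equals q_i, so Σ_{j≠i} q_j = 3q_i and 303 = 10q_i, giving q_i = 303/10.

30.30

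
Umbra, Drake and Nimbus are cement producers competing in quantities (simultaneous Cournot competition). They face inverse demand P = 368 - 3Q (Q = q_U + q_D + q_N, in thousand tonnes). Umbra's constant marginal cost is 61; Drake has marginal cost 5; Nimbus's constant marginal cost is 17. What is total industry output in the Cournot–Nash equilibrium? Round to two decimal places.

85.08

Umbra's profit: π_U = (368 - 3Q)q_U - (61q_U). Setting ∂π_U/∂q_U = 0: 307 - 6q_U - 3(q_D + q_N) = 0.
Drake's first-order condition: 363 - 6q_D - 3(q_U + q_N) = 0.
Nimbus's profit: π_N = (368 - 3Q)q_N - (17q_N). Setting ∂π_N/∂q_N = 0: 351 - 6q_N - 3(q_U + q_D) = 0.
Summing all 3 equations gives 1021 − 12Q = 0, hence Q = 1021/12.
Back-substituting: q_U = (307 − 1021/4)/3 = 69/4, q_D = (363 − 1021/4)/3 = 431/12, q_N = (351 − 1021/4)/3 = 383/12.
Total output Q = 69/4 + 431/12 + 383/12 = 1021/12.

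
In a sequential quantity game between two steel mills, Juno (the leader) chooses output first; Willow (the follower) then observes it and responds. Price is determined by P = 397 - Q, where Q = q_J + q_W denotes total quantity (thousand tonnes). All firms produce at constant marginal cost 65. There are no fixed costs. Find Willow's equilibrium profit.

6889

The follower Willow best-responds to any q_J: π_W = (397 - Q)q_W - 65q_W.
Follower FOC: 332 - q_J - 2q_W = 0, so q_W(q_J) = (332 - q_J)/2.
The leader anticipates this reaction. Substituting into P = 397 - Q gives P = 231 - (1/2)q_J, so π_J = (231 - (1/2)q_J)q_J - 65q_J.
Maximising: ∂π_J/∂q_J = 166 - q_J = 0, giving q_J = 166.
Then q_W = (332 - 166)/2 = 83.
Price P = 397 - 249 = 148.
Willow's profit: (148 - 65)·83 = 6889.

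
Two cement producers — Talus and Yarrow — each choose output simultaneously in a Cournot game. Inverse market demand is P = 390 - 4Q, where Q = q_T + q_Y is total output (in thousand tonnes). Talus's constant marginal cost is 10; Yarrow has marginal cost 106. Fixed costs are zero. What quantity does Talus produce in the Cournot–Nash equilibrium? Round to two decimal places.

39.67

Talus's profit: π_T = (390 - 4Q)q_T - (10q_T). Setting ∂π_T/∂q_T = 0: 380 - 8q_T - 4(q_Y) = 0.
Yarrow's first-order condition: 284 - 8q_Y - 4(q_T) = 0.
Rearranging gives the reaction functions q_T = (380 - 4q_Y)/8 and q_Y = (284 - 4q_T)/8.
Solving the pair: q_T = 119/3, q_Y = 47/3.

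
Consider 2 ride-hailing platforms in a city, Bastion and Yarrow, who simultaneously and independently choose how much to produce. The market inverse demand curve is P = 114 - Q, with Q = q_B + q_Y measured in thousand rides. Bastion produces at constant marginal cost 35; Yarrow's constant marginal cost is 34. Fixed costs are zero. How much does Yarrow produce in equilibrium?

27

Bastion's profit: π_B = (114 - Q)q_B - (35q_B). Setting ∂π_B/∂q_B = 0: 79 - 2q_B - (q_Y) = 0.
Yarrow's profit: π_Y = (114 - Q)q_Y - (34q_Y). Setting ∂π_Y/∂q_Y = 0: 80 - 2q_Y - (q_B) = 0.
Rearranging gives the reaction functions q_B = (79 - q_Y)/2 and q_Y = (80 - q_B)/2.
Substituting one into the other gives q_B = 26 and q_Y = 27.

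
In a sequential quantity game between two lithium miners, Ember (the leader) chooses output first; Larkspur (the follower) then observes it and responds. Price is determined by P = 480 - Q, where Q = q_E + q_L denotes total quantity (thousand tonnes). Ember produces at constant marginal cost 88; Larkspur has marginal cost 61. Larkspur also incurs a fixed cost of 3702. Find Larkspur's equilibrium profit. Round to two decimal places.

10281.06

Solve by backward induction. Given q_E, the follower Larkspur maximises π_L = (480 - q_E - q_L)q_L - 61q_L.
Setting the follower's marginal profit to zero, 419 - q_E - 2q_L = 0, i.e. q_L = (419 - q_E)/2.
Ember substitutes q_L(q_E) into its own profit: π_E = q_E(480 - q_E - (419 - q_E)/2) - 88q_E = (541/2 - (1/2)q_E)q_E - 88q_E.
Leader FOC: 365/2 - q_E = 0, so q_E = 365/2.
Then q_L = (419 - 365/2)/2 = 473/4.
Price P = 480 - 1203/4 = 717/4.
Larkspur's profit: (717/4 - 61)·(473/4) - 3702 = 10281.0625.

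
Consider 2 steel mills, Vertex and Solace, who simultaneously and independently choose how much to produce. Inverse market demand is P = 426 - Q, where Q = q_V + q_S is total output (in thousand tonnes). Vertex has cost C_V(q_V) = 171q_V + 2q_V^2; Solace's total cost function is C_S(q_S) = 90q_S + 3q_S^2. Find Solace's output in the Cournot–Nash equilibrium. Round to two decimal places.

Vertex's profit: π_V = (426 - Q)q_V - (171q_V + 2q_V²). Setting ∂π_V/∂q_V = 0: 255 - 6q_V - (q_S) = 0.
Solace's profit: π_S = (426 - Q)q_S - (90q_S + 3q_S²). Setting ∂π_S/∂q_S = 0: 336 - 8q_S - (q_V) = 0.
Best responses: q_V = (255 - q_S)/6, q_S = (336 - q_V)/8.
Solving the pair: q_V = 1704/47, q_S = 1761/47.

37.47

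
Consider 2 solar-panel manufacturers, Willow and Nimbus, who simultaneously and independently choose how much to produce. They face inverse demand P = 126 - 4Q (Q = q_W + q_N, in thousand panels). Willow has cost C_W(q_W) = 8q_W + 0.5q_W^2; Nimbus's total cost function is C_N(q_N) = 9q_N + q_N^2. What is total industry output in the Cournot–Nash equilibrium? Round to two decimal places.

17.47

Willow's profit: π_W = (126 - 4Q)q_W - (8q_W + (1/2)q_W²). Setting ∂π_W/∂q_W = 0: 118 - 9q_W - 4(q_N) = 0.
Nimbus's profit: π_N = (126 - 4Q)q_N - (9q_N + q_N²). Setting ∂π_N/∂q_N = 0: 117 - 10q_N - 4(q_W) = 0.
Best responses: q_W = (118 - 4q_N)/9, q_N = (117 - 4q_W)/10.
Solving the pair: q_W = 356/37, q_N = 581/74.
Total output Q = 356/37 + 581/74 = 1293/74.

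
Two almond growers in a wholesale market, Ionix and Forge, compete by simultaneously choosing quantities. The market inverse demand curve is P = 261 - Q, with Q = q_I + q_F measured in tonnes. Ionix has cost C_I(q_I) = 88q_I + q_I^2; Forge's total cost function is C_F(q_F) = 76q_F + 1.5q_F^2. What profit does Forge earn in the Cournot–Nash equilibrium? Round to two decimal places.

2226.38

Ionix's profit: π_I = (261 - Q)q_I - (88q_I + q_I²). Setting ∂π_I/∂q_I = 0: 173 - 4q_I - (q_F) = 0.
Forge's first-order condition: 185 - 5q_F - (q_I) = 0.
So q_I = (173 - q_F)/4 and q_F = (185 - q_I)/5.
Solving the pair: q_I = 680/19, q_F = 567/19.
Price P = 261 - 1247/19 = 195.3684.
Forge's profit: 195.3684·(567/19) - 76·(567/19) - (3/2)(567/19)² = 2226.3781.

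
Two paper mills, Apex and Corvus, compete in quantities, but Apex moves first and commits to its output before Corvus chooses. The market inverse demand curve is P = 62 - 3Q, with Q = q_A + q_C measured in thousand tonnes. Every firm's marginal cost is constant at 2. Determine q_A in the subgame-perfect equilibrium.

10

The follower Corvus best-responds to any q_A: π_C = (62 - 3Q)q_C - 2q_C.
∂π_C/∂q_C = 60 - 3q_A - 6q_C = 0 gives the reaction function q_C = (60 - 3q_A)/6.
The leader anticipates this reaction. Substituting into P = 62 - 3Q gives P = 32 - (3/2)q_A, so π_A = (32 - (3/2)q_A)q_A - 2q_A.
The leader's first-order condition 30 - 3q_A = 0 yields q_A = 10.
Then q_C = (60 - 3·10)/6 = 5.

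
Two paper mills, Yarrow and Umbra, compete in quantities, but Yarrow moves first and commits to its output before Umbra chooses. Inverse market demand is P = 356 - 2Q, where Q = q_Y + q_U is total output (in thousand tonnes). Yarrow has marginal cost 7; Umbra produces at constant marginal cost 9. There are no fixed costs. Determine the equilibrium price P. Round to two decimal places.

94.75

Solve by backward induction. Given q_Y, the follower Umbra maximises π_U = (356 - 2q_Y - 2q_U)q_U - 9q_U.
∂π_U/∂q_U = 347 - 2q_Y - 4q_U = 0 gives the reaction function q_U = (347 - 2q_Y)/4.
Yarrow substitutes q_U(q_Y) into its own profit: π_Y = q_Y(356 - 2q_Y - (347 - 2q_Y)/2) - 7q_Y = (365/2 - q_Y)q_Y - 7q_Y.
The leader's first-order condition 351/2 - 2q_Y = 0 yields q_Y = 351/4.
Then q_U = (347 - 2·(351/4))/4 = 343/8.
Total output Q = 1045/8, so price P = 356 - 2·(1045/8) = 379/4.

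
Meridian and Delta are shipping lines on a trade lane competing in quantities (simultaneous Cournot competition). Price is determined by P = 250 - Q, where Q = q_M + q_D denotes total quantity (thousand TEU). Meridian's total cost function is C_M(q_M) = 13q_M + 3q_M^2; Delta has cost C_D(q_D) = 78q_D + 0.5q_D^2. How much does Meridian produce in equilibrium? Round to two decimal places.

23.43

Meridian's profit: π_M = (250 - Q)q_M - (13q_M + 3q_M²). Setting ∂π_M/∂q_M = 0: 237 - 8q_M - (q_D) = 0.
Delta's first-order condition: 172 - 3q_D - (q_M) = 0.
Best responses: q_M = (237 - q_D)/8, q_D = (172 - q_M)/3.
Solving the pair: q_M = 539/23, q_D = 1139/23.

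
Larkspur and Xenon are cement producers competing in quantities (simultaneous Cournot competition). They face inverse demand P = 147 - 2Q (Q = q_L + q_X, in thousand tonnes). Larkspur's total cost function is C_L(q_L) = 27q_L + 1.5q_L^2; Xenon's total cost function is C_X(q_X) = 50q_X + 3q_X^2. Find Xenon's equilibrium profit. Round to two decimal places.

Larkspur's profit: π_L = (147 - 2Q)q_L - (27q_L + (3/2)q_L²). Setting ∂π_L/∂q_L = 0: 120 - 7q_L - 2(q_X) = 0.
Xenon's profit: π_X = (147 - 2Q)q_X - (50q_X + 3q_X²). Setting ∂π_X/∂q_X = 0: 97 - 10q_X - 2(q_L) = 0.
Rearranging gives the reaction functions q_L = (120 - 2q_X)/7 and q_X = (97 - 2q_L)/10.
Substituting one into the other gives q_L = 503/33 and q_X = 439/66.
Price P = 147 - 2·(1445/66) = 103.2121.
Xenon's profit: 103.2121·(439/66) - 50·(439/66) - 3(439/66)² = 221.2133.

221.21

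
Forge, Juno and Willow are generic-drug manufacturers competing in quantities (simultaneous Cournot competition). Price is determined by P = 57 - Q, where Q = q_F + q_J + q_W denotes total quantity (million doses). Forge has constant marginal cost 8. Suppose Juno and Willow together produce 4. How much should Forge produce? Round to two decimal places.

With rivals' combined output fixed at 4, Forge's profit is π_F = (57 - 4 - q_F)q_F - (8q_F) = (53 - q_F)q_F - (8q_F).
∂π_F/∂q_F = 45 - 2q_F = 0, so q_F = 45/2.

22.50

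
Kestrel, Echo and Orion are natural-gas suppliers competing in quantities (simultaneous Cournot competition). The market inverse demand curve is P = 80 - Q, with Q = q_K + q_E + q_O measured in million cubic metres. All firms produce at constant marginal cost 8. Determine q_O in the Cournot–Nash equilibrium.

18

Each firm earns π_i = (80 - Q)q_i - 8q_i.
Setting ∂π_i/∂q_i = 0 with rivals' quantities fixed: 72 - 2q_i - Σ_{j≠i} q_j = 0.
With identical firms every q_j equals q_i, so Σ_{j≠i} q_j = 2q_i and 72 = 4q_i, giving q_i = 18.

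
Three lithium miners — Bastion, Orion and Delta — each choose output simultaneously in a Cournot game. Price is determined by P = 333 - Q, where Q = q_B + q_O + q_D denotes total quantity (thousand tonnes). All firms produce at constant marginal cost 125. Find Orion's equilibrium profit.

2704

Each firm earns π_i = (333 - Q)q_i - 125q_i.
Setting ∂π_i/∂q_i = 0 with rivals' quantities fixed: 208 - 2q_i - Σ_{j≠i} q_j = 0.
By symmetry each firm produces the same amount; substituting Σ_{j≠i} q_j = 2q_i yields q_i = 208/4 = 52.
Price P = 333 - 156 = 177.
Orion's profit: (177 - 125)·52 = 2704.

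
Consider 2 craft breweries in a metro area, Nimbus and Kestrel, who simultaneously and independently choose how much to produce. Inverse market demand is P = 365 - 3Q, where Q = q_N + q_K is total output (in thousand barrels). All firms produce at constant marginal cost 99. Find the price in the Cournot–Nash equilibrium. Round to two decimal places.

187.67

A representative firm's profit is π_i = q_i(365 - 3Q) - 99q_i.
Setting ∂π_i/∂q_i = 0 with rivals' quantities fixed: 266 - 6q_i - 3q_j = 0.
By symmetry each firm produces the same amount; substituting q_j = q_i yields q_i = 266/9.
Total output Q = 532/9, so price P = 365 - 3·(532/9) = 563/3.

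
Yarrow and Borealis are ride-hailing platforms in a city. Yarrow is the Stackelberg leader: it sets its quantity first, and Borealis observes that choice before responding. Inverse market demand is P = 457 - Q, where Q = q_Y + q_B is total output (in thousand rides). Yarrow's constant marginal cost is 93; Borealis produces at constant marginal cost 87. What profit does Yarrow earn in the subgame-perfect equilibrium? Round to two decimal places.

The follower Borealis best-responds to any q_Y: π_B = (457 - Q)q_B - 87q_B.
Follower FOC: 370 - q_Y - 2q_B = 0, so q_B(q_Y) = (370 - q_Y)/2.
The leader anticipates this reaction. Substituting into P = 457 - Q gives P = 272 - (1/2)q_Y, so π_Y = (272 - (1/2)q_Y)q_Y - 93q_Y.
Leader FOC: 179 - q_Y = 0, so q_Y = 179.
Then q_B = (370 - 179)/2 = 191/2.
Price P = 457 - 549/2 = 365/2.
Yarrow's profit: (365/2 - 93)·179 = 16020.5000.

16020.50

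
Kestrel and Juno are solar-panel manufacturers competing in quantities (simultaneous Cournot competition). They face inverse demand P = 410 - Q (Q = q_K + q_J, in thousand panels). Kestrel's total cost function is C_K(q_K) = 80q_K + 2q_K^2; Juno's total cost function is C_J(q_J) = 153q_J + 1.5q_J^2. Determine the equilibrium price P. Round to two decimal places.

Kestrel's profit: π_K = (410 - Q)q_K - (80q_K + 2q_K²). Setting ∂π_K/∂q_K = 0: 330 - 6q_K - (q_J) = 0.
Juno's first-order condition: 257 - 5q_J - (q_K) = 0.
Rearranging gives the reaction functions q_K = (330 - q_J)/6 and q_J = (257 - q_K)/5.
Substituting one into the other gives q_K = 1393/29 and q_J = 1212/29.
Total output Q = 89.8276, so price P = 410 - 89.8276 = 320.1724.

320.17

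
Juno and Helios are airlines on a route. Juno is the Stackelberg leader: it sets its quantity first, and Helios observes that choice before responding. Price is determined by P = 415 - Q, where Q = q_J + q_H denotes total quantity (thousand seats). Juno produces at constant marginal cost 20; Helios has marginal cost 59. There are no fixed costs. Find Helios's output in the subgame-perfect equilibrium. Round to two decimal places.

Solve by backward induction. Given q_J, the follower Helios maximises π_H = (415 - q_J - q_H)q_H - 59q_H.
Follower FOC: 356 - q_J - 2q_H = 0, so q_H(q_J) = (356 - q_J)/2.
The leader anticipates this reaction. Substituting into P = 415 - Q gives P = 237 - (1/2)q_J, so π_J = (237 - (1/2)q_J)q_J - 20q_J.
The leader's first-order condition 217 - q_J = 0 yields q_J = 217.
Then q_H = (356 - 217)/2 = 139/2.

69.50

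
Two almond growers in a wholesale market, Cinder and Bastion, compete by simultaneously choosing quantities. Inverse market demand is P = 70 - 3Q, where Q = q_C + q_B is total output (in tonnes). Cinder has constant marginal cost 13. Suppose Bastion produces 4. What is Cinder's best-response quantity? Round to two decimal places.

7.50

With the rival's output fixed at 4, Cinder's profit is π_C = (70 - 3·4 - 3q_C)q_C - (13q_C) = (58 - 3q_C)q_C - (13q_C).
∂π_C/∂q_C = 45 - 6q_C = 0, so q_C = 15/2.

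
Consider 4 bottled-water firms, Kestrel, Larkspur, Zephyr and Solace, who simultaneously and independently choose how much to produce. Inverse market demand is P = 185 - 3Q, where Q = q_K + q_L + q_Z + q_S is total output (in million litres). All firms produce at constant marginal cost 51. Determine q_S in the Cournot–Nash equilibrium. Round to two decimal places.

8.93

A representative firm's profit is π_i = q_i(185 - 3Q) - 51q_i.
First-order condition (treating rivals' output as given): 134 - 6q_i - 3·Σ_{j≠i} q_j = 0.
With identical firms every q_j equals q_i, so Σ_{j≠i} q_j = 3q_i and 134 = 15q_i, giving q_i = 134/15.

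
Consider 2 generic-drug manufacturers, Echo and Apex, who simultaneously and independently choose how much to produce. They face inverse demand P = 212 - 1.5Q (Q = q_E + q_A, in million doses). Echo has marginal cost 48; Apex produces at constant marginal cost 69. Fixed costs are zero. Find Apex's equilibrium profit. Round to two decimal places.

1102.52

Echo's profit: π_E = (212 - 1.5Q)q_E - (48q_E). Setting ∂π_E/∂q_E = 0: 164 - 3q_E - (3/2)(q_A) = 0.
Apex's first-order condition: 143 - 3q_A - (3/2)(q_E) = 0.
Best responses: q_E = (164 - (3/2)q_A)/3, q_A = (143 - (3/2)q_E)/3.
Solving the pair: q_E = 370/9, q_A = 244/9.
Price P = 212 - (3/2)·(614/9) = 329/3.
Apex's profit: (329/3 - 69)·(244/9) = 1102.5185.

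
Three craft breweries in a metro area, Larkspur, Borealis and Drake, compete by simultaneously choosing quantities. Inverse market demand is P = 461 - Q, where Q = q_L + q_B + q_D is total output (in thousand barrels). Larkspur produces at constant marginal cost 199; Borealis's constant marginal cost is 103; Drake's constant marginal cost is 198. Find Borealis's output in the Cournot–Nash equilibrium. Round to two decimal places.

Larkspur's profit: π_L = (461 - Q)q_L - (199q_L). Setting ∂π_L/∂q_L = 0: 262 - 2q_L - (q_B + q_D) = 0.
Borealis's profit: π_B = (461 - Q)q_B - (103q_B). Setting ∂π_B/∂q_B = 0: 358 - 2q_B - (q_L + q_D) = 0.
Drake's profit: π_D = (461 - Q)q_D - (198q_D). Setting ∂π_D/∂q_D = 0: 263 - 2q_D - (q_L + q_B) = 0.
Adding the 3 first-order conditions: 883 − 4Q = 0, so Q = 883/4.
Back-substituting: q_L = (262 − 883/4) = 165/4, q_B = (358 − 883/4) = 549/4, q_D = (263 − 883/4) = 169/4.

137.25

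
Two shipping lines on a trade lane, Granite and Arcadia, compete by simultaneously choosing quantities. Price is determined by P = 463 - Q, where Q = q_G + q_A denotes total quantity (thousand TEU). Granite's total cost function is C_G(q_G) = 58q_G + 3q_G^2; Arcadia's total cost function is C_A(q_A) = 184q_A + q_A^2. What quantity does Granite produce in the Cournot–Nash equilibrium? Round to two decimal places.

43.26

Granite's profit: π_G = (463 - Q)q_G - (58q_G + 3q_G²). Setting ∂π_G/∂q_G = 0: 405 - 8q_G - (q_A) = 0.
Arcadia's first-order condition: 279 - 4q_A - (q_G) = 0.
Rearranging gives the reaction functions q_G = (405 - q_A)/8 and q_A = (279 - q_G)/4.
Substituting one into the other gives q_G = 1341/31 and q_A = 1827/31.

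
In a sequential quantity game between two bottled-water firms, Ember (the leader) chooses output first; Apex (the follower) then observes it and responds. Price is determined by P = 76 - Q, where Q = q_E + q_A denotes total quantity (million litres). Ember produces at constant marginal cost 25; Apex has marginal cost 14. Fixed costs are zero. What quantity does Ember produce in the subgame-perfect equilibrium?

Solve by backward induction. Given q_E, the follower Apex maximises π_A = (76 - q_E - q_A)q_A - 14q_A.
∂π_A/∂q_A = 62 - q_E - 2q_A = 0 gives the reaction function q_A = (62 - q_E)/2.
The leader anticipates this reaction. Substituting into P = 76 - Q gives P = 45 - (1/2)q_E, so π_E = (45 - (1/2)q_E)q_E - 25q_E.
Maximising: ∂π_E/∂q_E = 20 - q_E = 0, giving q_E = 20.
Then q_A = (62 - 20)/2 = 21.

20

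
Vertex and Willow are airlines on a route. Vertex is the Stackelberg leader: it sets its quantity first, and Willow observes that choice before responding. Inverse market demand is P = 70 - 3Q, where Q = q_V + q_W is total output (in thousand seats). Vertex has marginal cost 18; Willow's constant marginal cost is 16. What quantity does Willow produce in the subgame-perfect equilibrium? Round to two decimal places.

4.83

The follower Willow best-responds to any q_V: π_W = (70 - 3Q)q_W - 16q_W.
Follower FOC: 54 - 3q_V - 6q_W = 0, so q_W(q_V) = (54 - 3q_V)/6.
Vertex substitutes q_W(q_V) into its own profit: π_V = q_V(70 - 3q_V - (54 - 3q_V)/2) - 18q_V = (43 - (3/2)q_V)q_V - 18q_V.
Maximising: ∂π_V/∂q_V = 25 - 3q_V = 0, giving q_V = 25/3.
Then q_W = (54 - 3·(25/3))/6 = 29/6.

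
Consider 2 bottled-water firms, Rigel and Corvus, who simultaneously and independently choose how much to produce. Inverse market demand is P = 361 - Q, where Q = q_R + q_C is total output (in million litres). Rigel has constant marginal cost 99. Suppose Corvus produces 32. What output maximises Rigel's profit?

With the rival's output fixed at 32, Rigel's profit is π_R = (361 - 32 - q_R)q_R - (99q_R) = (329 - q_R)q_R - (99q_R).
∂π_R/∂q_R = 230 - 2q_R = 0, so q_R = 115.

115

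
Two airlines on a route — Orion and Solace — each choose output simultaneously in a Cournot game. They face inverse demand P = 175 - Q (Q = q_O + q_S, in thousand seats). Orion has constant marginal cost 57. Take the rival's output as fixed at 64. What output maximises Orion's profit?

27

With the rival's output fixed at 64, Orion's profit is π_O = (175 - 64 - q_O)q_O - (57q_O) = (111 - q_O)q_O - (57q_O).
∂π_O/∂q_O = 54 - 2q_O = 0, so q_O = 27.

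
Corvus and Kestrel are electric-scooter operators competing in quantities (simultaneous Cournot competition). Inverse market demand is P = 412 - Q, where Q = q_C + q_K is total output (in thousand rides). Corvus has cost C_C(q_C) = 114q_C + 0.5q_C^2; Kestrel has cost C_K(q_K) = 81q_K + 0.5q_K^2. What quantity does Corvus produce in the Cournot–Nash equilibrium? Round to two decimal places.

Corvus's profit: π_C = (412 - Q)q_C - (114q_C + (1/2)q_C²). Setting ∂π_C/∂q_C = 0: 298 - 3q_C - (q_K) = 0.
Kestrel's first-order condition: 331 - 3q_K - (q_C) = 0.
Best responses: q_C = (298 - q_K)/3, q_K = (331 - q_C)/3.
Substituting one into the other gives q_C = 563/8 and q_K = 695/8.

70.38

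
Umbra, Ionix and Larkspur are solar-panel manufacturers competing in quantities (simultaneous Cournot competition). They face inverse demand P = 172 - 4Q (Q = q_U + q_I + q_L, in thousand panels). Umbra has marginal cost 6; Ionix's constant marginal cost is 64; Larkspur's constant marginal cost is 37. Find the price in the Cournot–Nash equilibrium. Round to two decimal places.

Umbra's profit: π_U = (172 - 4Q)q_U - (6q_U). Setting ∂π_U/∂q_U = 0: 166 - 8q_U - 4(q_I + q_L) = 0.
Ionix's profit: π_I = (172 - 4Q)q_I - (64q_I). Setting ∂π_I/∂q_I = 0: 108 - 8q_I - 4(q_U + q_L) = 0.
Larkspur's profit: π_L = (172 - 4Q)q_L - (37q_L). Setting ∂π_L/∂q_L = 0: 135 - 8q_L - 4(q_U + q_I) = 0.
Adding the 3 conditions: 409 − 8Q − 8Q = 0, i.e. Q = 409/16.
Back-substituting: q_U = (166 − 409/4)/4 = 255/16, q_I = (108 − 409/4)/4 = 23/16, q_L = (135 − 409/4)/4 = 131/16.
Total output Q = 409/16, so price P = 172 - 4·(409/16) = 279/4.

69.75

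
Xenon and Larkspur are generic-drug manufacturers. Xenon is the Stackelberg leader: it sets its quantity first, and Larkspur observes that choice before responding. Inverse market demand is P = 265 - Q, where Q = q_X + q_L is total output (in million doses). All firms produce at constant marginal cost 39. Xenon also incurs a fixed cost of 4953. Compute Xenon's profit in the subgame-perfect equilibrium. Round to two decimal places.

1431.50

Solve by backward induction. Given q_X, the follower Larkspur maximises π_L = (265 - q_X - q_L)q_L - 39q_L.
∂π_L/∂q_L = 226 - q_X - 2q_L = 0 gives the reaction function q_L = (226 - q_X)/2.
The leader anticipates this reaction. Substituting into P = 265 - Q gives P = 152 - (1/2)q_X, so π_X = (152 - (1/2)q_X)q_X - 39q_X.
Maximising: ∂π_X/∂q_X = 113 - q_X = 0, giving q_X = 113.
Then q_L = (226 - 113)/2 = 113/2.
Price P = 265 - 339/2 = 191/2.
Xenon's profit: (191/2 - 39)·113 - 4953 = 1431.5000.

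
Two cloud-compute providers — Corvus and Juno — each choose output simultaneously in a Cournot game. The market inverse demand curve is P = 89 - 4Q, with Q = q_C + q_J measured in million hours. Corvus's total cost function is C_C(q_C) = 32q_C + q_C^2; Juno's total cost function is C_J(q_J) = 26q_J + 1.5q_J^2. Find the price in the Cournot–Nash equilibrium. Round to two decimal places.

Corvus's profit: π_C = (89 - 4Q)q_C - (32q_C + q_C²). Setting ∂π_C/∂q_C = 0: 57 - 10q_C - 4(q_J) = 0.
Juno's first-order condition: 63 - 11q_J - 4(q_C) = 0.
Best responses: q_C = (57 - 4q_J)/10, q_J = (63 - 4q_C)/11.
Substituting one into the other gives q_C = 375/94 and q_J = 201/47.
Total output Q = 777/94, so price P = 89 - 4·(777/94) = 55.9362.

55.94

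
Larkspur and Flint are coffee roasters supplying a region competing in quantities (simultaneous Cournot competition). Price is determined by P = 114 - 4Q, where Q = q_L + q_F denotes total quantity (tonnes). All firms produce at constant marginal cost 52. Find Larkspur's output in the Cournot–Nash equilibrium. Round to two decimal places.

5.17

Each firm earns π_i = (114 - 4Q)q_i - 52q_i.
Setting ∂π_i/∂q_i = 0 with rivals' quantities fixed: 62 - 8q_i - 4q_j = 0.
With identical firms every q_j equals q_i, so q_j = q_i and 62 = 12q_i, giving q_i = 31/6.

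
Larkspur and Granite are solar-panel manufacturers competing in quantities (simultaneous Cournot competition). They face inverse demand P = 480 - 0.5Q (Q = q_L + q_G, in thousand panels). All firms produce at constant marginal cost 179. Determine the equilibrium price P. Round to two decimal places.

279.33

Each firm earns π_i = (480 - 0.5Q)q_i - 179q_i.
First-order condition (treating rivals' output as given): 301 - q_i - (1/2)q_j = 0.
By symmetry each firm produces the same amount; substituting q_j = q_i yields q_i = 301/(3/2) = 602/3.
Total output Q = 1204/3, so price P = 480 - (1/2)·(1204/3) = 838/3.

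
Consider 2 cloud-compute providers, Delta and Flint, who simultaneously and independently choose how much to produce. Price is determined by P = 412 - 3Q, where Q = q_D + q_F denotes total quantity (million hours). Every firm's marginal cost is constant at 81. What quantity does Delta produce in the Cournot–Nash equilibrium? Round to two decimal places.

Each firm earns π_i = (412 - 3Q)q_i - 81q_i.
First-order condition (treating rivals' output as given): 331 - 6q_i - 3q_j = 0.
By symmetry each firm produces the same amount; substituting q_j = q_i yields q_i = 331/9.

36.78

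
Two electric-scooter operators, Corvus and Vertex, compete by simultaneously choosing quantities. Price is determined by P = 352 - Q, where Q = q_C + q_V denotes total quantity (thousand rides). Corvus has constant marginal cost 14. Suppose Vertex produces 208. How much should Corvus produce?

65

With the rival's output fixed at 208, Corvus's profit is π_C = (352 - 208 - q_C)q_C - (14q_C) = (144 - q_C)q_C - (14q_C).
∂π_C/∂q_C = 130 - 2q_C = 0, so q_C = 65.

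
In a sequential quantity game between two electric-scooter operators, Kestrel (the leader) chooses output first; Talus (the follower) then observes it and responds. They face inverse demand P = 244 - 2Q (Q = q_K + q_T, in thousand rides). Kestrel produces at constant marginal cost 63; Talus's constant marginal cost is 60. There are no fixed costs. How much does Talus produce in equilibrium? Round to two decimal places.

The follower Talus best-responds to any q_K: π_T = (244 - 2Q)q_T - 60q_T.
Setting the follower's marginal profit to zero, 184 - 2q_K - 4q_T = 0, i.e. q_T = (184 - 2q_K)/4.
Kestrel substitutes q_T(q_K) into its own profit: π_K = q_K(244 - 2q_K - (184 - 2q_K)/2) - 63q_K = (152 - q_K)q_K - 63q_K.
Maximising: ∂π_K/∂q_K = 89 - 2q_K = 0, giving q_K = 89/2.
Then q_T = (184 - 2·(89/2))/4 = 95/4.

23.75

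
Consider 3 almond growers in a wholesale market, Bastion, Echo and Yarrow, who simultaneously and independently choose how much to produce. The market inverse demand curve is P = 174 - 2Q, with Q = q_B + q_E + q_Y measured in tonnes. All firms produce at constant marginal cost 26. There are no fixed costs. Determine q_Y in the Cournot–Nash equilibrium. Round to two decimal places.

A representative firm's profit is π_i = q_i(174 - 2Q) - 26q_i.
First-order condition (treating rivals' output as given): 148 - 4q_i - 2·Σ_{j≠i} q_j = 0.
With identical firms every q_j equals q_i, so Σ_{j≠i} q_j = 2q_i and 148 = 8q_i, giving q_i = 37/2.

18.50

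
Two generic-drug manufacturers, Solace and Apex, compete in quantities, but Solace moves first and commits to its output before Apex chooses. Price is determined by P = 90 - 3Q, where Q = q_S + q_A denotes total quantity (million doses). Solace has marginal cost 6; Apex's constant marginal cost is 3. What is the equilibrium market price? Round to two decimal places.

Solve by backward induction. Given q_S, the follower Apex maximises π_A = (90 - 3q_S - 3q_A)q_A - 3q_A.
∂π_A/∂q_A = 87 - 3q_S - 6q_A = 0 gives the reaction function q_A = (87 - 3q_S)/6.
The leader anticipates this reaction. Substituting into P = 90 - 3Q gives P = 93/2 - (3/2)q_S, so π_S = (93/2 - (3/2)q_S)q_S - 6q_S.
Leader FOC: 81/2 - 3q_S = 0, so q_S = 27/2.
Then q_A = (87 - 3·(27/2))/6 = 31/4.
Total output Q = 85/4, so price P = 90 - 3·(85/4) = 105/4.

26.25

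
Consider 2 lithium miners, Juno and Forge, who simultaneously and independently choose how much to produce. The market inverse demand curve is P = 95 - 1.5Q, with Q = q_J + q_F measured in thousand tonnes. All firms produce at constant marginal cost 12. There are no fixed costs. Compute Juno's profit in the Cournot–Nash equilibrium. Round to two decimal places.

A representative firm's profit is π_i = q_i(95 - 1.5Q) - 12q_i.
Setting ∂π_i/∂q_i = 0 with rivals' quantities fixed: 83 - 3q_i - (3/2)q_j = 0.
By symmetry each firm produces the same amount; substituting q_j = q_i yields q_i = 83/(9/2) = 166/9.
Price P = 95 - (3/2)·(332/9) = 119/3.
Juno's profit: (119/3 - 12)·(166/9) = 510.2963.

510.30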